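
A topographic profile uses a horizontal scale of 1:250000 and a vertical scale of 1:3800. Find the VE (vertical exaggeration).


VE = horizontal_scale / vertical_scale = 250000 / 3800 ≈ 65.8

65.8x


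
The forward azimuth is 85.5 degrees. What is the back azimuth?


back azimuth = (85.5 + 180) mod 360 = 265.5 degrees

265.5 degrees


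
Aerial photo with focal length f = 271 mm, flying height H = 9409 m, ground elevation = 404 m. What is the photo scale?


scale = f / (H - h) = 271 mm / 9005 m = 271 / 9005000 = 1:33229

1:33229


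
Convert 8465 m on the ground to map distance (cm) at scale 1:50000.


map_cm = 8465 * 100 / 50000 = 16.93 cm

16.93 cm


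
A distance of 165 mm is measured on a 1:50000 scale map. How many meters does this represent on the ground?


ground = 165 mm * 50000 / 1000 = 8250.0 m

8250.0 m


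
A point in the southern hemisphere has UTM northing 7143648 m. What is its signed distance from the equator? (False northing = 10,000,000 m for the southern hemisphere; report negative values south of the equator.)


For southern: actual = 7143648 - 10000000 = -2856352 m

-2856352 m


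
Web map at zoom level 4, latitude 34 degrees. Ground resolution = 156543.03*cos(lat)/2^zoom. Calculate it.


res = 156543.03 * cos(34) / 2^4 = 156543.03 * 0.82903757 / 16 = 8111.25 m/pixel

8111.25 m/pixel


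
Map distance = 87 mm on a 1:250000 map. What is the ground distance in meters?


ground = 87 mm * 250000 / 1000 = 21750.0 m

21750.0 m


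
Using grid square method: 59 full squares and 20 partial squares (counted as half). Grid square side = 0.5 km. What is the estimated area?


effective squares = 59 + 20 * 0.5 = 69.0
area = 69.0 * 0.25 = 17.25 km^2

17.25 km^2


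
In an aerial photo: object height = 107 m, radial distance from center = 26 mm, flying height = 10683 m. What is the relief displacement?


d = h * r / H = 107 * 26 / 10683 = 0.26 mm

0.26 mm


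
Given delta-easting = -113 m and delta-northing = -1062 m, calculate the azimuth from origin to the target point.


az = atan2(-113, -1062) = -173.9 deg
adjusted to 0-360: 186.1 degrees

186.1 degrees


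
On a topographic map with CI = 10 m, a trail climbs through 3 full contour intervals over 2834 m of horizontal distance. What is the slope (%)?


elevation change = 3 * 10 = 30 m
slope = 30 / 2834 * 100 = 1.1%

1.1%


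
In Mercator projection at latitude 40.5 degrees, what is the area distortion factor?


area_distortion = 1/cos^2(40.5) = 1.729

1.729


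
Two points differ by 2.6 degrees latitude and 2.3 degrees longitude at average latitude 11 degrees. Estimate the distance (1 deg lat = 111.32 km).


dlat_km = 2.6 * 111.32 = 289.432
dlon_km = 2.3 * 111.32 * cos(11) ≈ 251.332
dist = sqrt(289.432^2 + 251.332^2) ≈ 383.3 km

383.3 km


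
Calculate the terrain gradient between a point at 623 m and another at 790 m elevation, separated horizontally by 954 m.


gradient = (790 - 623) / 954 = 167 / 954 = 0.1751

0.1751


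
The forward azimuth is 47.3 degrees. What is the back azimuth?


back azimuth = (47.3 + 180) mod 360 = 227.3 degrees

227.3 degrees


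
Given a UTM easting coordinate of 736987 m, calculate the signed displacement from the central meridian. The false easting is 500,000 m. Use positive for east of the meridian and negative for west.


displacement = 736987 - 500000 = 236987 m

236987 m


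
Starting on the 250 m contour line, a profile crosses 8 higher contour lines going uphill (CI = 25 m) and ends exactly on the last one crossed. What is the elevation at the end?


elevation = 250 + 8 * 25 = 450 m

450 m


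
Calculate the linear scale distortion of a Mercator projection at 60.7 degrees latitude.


SF = 1 / cos(60.7) = 1 / 0.489382 = 2.043

2.043


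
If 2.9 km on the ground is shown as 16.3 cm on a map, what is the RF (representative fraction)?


ground = 2.9 km = 290000 cm; RF denominator = ground / map = 290000 / 16.3 ≈ 17791; RF = 1:17791

1:17791


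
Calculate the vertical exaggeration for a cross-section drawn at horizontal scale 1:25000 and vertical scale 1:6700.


VE = horizontal_scale / vertical_scale = 25000 / 6700 ≈ 3.7

3.7x


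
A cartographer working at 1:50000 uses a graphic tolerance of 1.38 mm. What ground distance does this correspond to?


ground = 1.38 mm * 50000 / 1000 = 69.0 m

69.0 m


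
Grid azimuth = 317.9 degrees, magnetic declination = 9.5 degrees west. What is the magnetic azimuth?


magnetic azimuth = grid azimuth - declination (east +ve)
mag_az = 317.9 - -9.5 = 327.4 degrees

327.4 degrees


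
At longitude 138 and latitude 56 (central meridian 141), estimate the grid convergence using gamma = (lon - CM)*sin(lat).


gamma = (138 - 141) * sin(56) = -3 * 0.829038 = -2.487 degrees

-2.487 degrees


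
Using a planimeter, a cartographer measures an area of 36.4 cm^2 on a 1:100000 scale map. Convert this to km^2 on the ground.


ground_area = 36.4 * (100000/100)^2 = 36400000.0 m^2 = 36.4 km^2

36.4 km^2


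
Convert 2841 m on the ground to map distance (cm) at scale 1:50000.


map_cm = 2841 * 100 / 50000 = 5.682 cm ≈ 5.68 cm

5.68 cm


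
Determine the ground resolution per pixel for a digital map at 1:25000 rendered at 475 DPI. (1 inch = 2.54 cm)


pixel_cm = 2.54 / 475 ≈ 0.005347 cm
ground = pixel_cm * 25000 / 100 = 2.54 * 25000 / (475 * 100) = 63500 / 47500 ≈ 1.34 m

1.34 m


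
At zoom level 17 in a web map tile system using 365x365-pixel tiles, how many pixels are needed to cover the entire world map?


tiles per axis = 2^17 = 131072
total tiles = 131072^2 = 17179869184
pixels per axis = 131072 * 365 = 47841280
total pixels = 47841280^2 = 2288788072038400

2288788072038400 pixels


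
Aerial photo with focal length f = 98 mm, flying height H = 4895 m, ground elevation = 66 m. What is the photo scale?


scale = f / (H - h) = 98 mm / 4829 m = 98 / 4829000 = 1:49276

1:49276


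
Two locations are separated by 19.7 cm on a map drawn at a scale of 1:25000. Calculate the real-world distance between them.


ground = 19.7 cm * 25000 / 100 = 4925.0 m = 4.925 km

4.925 km


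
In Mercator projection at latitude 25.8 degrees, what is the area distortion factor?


area_distortion = 1/cos^2(25.8) = 1.234

1.234


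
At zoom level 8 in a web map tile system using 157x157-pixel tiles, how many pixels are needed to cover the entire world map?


tiles per axis = 2^8 = 256
total tiles = 256^2 = 65536
pixels per axis = 256 * 157 = 40192
total pixels = 40192^2 = 1615396864

1615396864 pixels


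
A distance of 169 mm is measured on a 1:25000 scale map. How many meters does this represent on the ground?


ground = 169 mm * 25000 / 1000 = 4225.0 m

4225.0 m


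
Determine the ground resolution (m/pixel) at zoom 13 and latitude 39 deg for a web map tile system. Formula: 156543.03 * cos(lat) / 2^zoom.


res = 156543.03 * cos(39) / 2^13 = 156543.03 * 0.77714596 / 8192 = 14.85 m/pixel

14.85 m/pixel


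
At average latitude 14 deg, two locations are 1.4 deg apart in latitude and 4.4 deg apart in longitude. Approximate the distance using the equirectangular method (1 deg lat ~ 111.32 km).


dlat_km = 1.4 * 111.32 = 155.848
dlon_km = 4.4 * 111.32 * cos(14) ≈ 475.259
dist = sqrt(155.848^2 + 475.259^2) ≈ 500.2 km

500.2 km


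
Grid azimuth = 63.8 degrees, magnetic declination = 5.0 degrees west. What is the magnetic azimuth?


magnetic azimuth = grid azimuth - declination (east +ve)
mag_az = 63.8 - -5.0 = 68.8 degrees

68.8 degrees


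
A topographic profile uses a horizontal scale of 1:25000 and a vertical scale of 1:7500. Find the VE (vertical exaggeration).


VE = horizontal_scale / vertical_scale = 25000 / 7500 ≈ 3.3

3.3x


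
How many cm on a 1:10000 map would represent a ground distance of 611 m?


map_cm = 611 * 100 / 10000 = 6.11 cm

6.11 cm


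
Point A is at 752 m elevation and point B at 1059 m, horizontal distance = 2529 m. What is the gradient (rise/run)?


gradient = (1059 - 752) / 2529 = 307 / 2529 = 0.1214

0.1214


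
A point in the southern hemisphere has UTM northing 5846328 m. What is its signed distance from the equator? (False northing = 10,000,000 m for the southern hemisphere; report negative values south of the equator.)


For southern: actual = 5846328 - 10000000 = -4153672 m

-4153672 m


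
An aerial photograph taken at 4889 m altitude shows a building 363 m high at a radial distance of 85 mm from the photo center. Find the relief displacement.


d = h * r / H = 363 * 85 / 4889 = 6.31 mm

6.31 mm


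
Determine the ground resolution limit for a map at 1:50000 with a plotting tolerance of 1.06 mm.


ground = 1.06 mm * 50000 / 1000 = 53.0 m

53.0 m


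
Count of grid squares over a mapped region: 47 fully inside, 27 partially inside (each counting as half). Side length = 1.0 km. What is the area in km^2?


effective squares = 47 + 27 * 0.5 = 60.5
area = 60.5 * 1.0 = 60.5 km^2

60.5 km^2


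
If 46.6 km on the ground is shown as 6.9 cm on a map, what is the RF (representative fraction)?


ground = 46.6 km = 4660000 cm; RF denominator = ground / map = 4660000 / 6.9 ≈ 675362; RF = 1:675362

1:675362


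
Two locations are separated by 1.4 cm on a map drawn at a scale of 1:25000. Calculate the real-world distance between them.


ground = 1.4 cm * 25000 / 100 = 350.0 m

350.0 m


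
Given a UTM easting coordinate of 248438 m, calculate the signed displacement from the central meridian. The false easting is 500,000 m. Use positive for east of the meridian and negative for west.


displacement = 248438 - 500000 = -251562 m

-251562 m


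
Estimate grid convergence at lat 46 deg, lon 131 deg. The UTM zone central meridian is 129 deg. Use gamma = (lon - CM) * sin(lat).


gamma = (131 - 129) * sin(46) = 2 * 0.71934 = 1.439 degrees

1.439 degrees


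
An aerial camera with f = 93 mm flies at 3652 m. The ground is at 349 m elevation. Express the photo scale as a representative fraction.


scale = f / (H - h) = 93 mm / 3303 m = 93 / 3303000 = 1:35516

1:35516


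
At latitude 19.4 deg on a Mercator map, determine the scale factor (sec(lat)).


SF = 1 / cos(19.4) = 1 / 0.943223 = 1.06

1.06


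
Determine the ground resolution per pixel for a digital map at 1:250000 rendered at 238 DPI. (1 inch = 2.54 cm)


pixel_cm = 2.54 / 238 ≈ 0.010672 cm
ground = pixel_cm * 250000 / 100 = 2.54 * 250000 / (238 * 100) = 635000 / 23800 ≈ 26.68 m

26.68 m


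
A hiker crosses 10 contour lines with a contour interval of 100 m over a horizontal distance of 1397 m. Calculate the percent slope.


elevation change = 10 * 100 = 1000 m
slope = 1000 / 1397 * 100 = 71.6%

71.6%


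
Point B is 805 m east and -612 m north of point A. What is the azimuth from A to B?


az = atan2(805, -612) = 127.2 deg
adjusted to 0-360: 127.2 degrees

127.2 degrees


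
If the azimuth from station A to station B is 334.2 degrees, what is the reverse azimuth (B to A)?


back azimuth = (334.2 + 180) mod 360 = 154.2 degrees

154.2 degrees


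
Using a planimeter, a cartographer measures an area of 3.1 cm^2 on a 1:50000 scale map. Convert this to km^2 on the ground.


ground_area = 3.1 * (50000/100)^2 = 775000.0 m^2 = 0.775 km^2

0.775 km^2


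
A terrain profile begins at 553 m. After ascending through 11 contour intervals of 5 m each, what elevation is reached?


elevation = 553 + 11 * 5 = 608 m

608 m


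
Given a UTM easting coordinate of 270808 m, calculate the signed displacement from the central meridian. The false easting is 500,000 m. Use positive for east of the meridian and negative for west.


displacement = 270808 - 500000 = -229192 m

-229192 m


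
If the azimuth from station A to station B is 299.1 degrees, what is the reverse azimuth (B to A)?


back azimuth = (299.1 + 180) mod 360 = 119.1 degrees

119.1 degrees


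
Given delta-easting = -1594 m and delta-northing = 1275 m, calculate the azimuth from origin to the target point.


az = atan2(-1594, 1275) = -51.3 deg
adjusted to 0-360: 308.7 degrees

308.7 degrees


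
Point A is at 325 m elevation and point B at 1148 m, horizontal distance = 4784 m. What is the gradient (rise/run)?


gradient = (1148 - 325) / 4784 = 823 / 4784 = 0.172

0.172


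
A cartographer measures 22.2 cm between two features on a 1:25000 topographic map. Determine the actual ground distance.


ground = 22.2 cm * 25000 / 100 = 5550.0 m = 5.55 km

5.55 km


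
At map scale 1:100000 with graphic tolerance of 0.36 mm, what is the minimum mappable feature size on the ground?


ground = 0.36 mm * 100000 / 1000 = 36.0 m

36.0 m


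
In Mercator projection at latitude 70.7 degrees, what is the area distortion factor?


area_distortion = 1/cos^2(70.7) = 9.154

9.154


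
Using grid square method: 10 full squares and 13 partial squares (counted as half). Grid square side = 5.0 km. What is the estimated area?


effective squares = 10 + 13 * 0.5 = 16.5
area = 16.5 * 25.0 = 412.5 km^2

412.5 km^2


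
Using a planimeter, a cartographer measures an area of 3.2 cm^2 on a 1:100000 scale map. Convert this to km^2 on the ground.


ground_area = 3.2 * (100000/100)^2 = 3200000.0 m^2 = 3.2 km^2

3.2 km^2


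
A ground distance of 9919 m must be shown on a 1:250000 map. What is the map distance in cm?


map_cm = 9919 * 100 / 250000 = 3.9676 cm ≈ 3.97 cm

3.97 cm


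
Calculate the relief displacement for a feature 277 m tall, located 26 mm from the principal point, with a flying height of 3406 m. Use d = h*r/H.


d = h * r / H = 277 * 26 / 3406 = 2.11 mm

2.11 mm


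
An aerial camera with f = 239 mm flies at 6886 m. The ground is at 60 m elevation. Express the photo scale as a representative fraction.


scale = f / (H - h) = 239 mm / 6826 m = 239 / 6826000 = 1:28561

1:28561


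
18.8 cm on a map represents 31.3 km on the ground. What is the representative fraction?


ground = 31.3 km = 3130000 cm; RF denominator = ground / map = 3130000 / 18.8 ≈ 166489; RF = 1:166489

1:166489


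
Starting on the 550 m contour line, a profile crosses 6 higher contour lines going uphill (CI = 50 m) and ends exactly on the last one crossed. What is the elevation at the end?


elevation = 550 + 6 * 50 = 850 m

850 m


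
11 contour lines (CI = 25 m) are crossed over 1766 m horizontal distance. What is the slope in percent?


elevation change = 11 * 25 = 275 m
slope = 275 / 1766 * 100 = 15.6%

15.6%


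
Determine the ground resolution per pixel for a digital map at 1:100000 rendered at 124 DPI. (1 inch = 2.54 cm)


pixel_cm = 2.54 / 124 ≈ 0.020484 cm
ground = pixel_cm * 100000 / 100 = 2.54 * 100000 / (124 * 100) = 254000 / 12400 ≈ 20.48 m

20.48 m


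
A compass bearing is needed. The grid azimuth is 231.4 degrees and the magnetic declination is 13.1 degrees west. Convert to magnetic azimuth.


magnetic azimuth = grid azimuth - declination (east +ve)
mag_az = 231.4 - -13.1 = 244.5 degrees

244.5 degrees


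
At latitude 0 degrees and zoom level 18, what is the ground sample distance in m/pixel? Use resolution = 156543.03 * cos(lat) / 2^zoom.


res = 156543.03 * cos(0) / 2^18 = 156543.03 * 1.0 / 262144 = 0.6 m/pixel

0.6 m/pixel


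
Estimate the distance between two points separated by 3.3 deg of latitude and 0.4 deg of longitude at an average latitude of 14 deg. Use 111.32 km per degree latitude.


dlat_km = 3.3 * 111.32 = 367.356
dlon_km = 0.4 * 111.32 * cos(14) ≈ 43.205
dist = sqrt(367.356^2 + 43.205^2) ≈ 369.9 km

369.9 km


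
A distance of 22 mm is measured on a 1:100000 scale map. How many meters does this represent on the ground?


ground = 22 mm * 100000 / 1000 = 2200.0 m

2200.0 m


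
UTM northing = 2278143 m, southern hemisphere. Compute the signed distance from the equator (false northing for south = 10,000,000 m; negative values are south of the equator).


For southern: actual = 2278143 - 10000000 = -7721857 m

-7721857 m


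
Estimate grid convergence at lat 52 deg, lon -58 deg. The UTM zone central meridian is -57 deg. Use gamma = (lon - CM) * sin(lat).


gamma = (-58 - -57) * sin(52) = -1 * 0.788011 = -0.788 degrees

-0.788 degrees


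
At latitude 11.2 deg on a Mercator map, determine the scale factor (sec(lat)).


SF = 1 / cos(11.2) = 1 / 0.980955 = 1.019

1.019


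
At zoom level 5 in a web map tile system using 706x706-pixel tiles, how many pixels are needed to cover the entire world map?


tiles per axis = 2^5 = 32
total tiles = 32^2 = 1024
pixels per axis = 32 * 706 = 22592
total pixels = 22592^2 = 510398464

510398464 pixels


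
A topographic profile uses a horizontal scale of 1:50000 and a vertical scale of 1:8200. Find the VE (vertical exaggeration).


VE = horizontal_scale / vertical_scale = 50000 / 8200 ≈ 6.1

6.1x


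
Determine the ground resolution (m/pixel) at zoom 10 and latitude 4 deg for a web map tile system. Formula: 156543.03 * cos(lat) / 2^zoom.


res = 156543.03 * cos(4) / 2^10 = 156543.03 * 0.99756405 / 1024 = 152.5 m/pixel

152.5 m/pixel


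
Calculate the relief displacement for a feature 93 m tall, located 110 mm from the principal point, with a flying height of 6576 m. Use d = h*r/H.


d = h * r / H = 93 * 110 / 6576 = 1.56 mm

1.56 mm


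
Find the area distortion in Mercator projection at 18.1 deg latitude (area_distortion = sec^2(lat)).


area_distortion = 1/cos^2(18.1) = 1.107

1.107


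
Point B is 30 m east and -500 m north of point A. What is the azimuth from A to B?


az = atan2(30, -500) = 176.6 deg
adjusted to 0-360: 176.6 degrees

176.6 degrees


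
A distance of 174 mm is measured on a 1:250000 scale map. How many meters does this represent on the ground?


ground = 174 mm * 250000 / 1000 = 43500.0 m

43500.0 m


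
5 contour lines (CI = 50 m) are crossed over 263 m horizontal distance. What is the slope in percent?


elevation change = 5 * 50 = 250 m
slope = 250 / 263 * 100 = 95.1%

95.1%


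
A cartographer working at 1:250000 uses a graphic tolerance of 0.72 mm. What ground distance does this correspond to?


ground = 0.72 mm * 250000 / 1000 = 180.0 m

180.0 m


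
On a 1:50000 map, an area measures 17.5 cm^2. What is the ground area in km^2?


ground_area = 17.5 * (50000/100)^2 = 4375000.0 m^2 = 4.375 km^2

4.375 km^2


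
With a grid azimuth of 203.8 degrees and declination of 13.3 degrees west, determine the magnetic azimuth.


magnetic azimuth = grid azimuth - declination (east +ve)
mag_az = 203.8 - -13.3 = 217.1 degrees

217.1 degrees


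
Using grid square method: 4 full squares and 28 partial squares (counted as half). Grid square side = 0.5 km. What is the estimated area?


effective squares = 4 + 28 * 0.5 = 18.0
area = 18.0 * 0.25 = 4.5 km^2

4.5 km^2


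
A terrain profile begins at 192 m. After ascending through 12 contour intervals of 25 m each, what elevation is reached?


elevation = 192 + 12 * 25 = 492 m

492 m


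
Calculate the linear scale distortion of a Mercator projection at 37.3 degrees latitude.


SF = 1 / cos(37.3) = 1 / 0.795473 = 1.257

1.257


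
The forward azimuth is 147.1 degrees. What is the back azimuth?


back azimuth = (147.1 + 180) mod 360 = 327.1 degrees

327.1 degrees


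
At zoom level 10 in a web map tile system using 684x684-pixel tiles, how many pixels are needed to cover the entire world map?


tiles per axis = 2^10 = 1024
total tiles = 1024^2 = 1048576
pixels per axis = 1024 * 684 = 700416
total pixels = 700416^2 = 490582573056

490582573056 pixels


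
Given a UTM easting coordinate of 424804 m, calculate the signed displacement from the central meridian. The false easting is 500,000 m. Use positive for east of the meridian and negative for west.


displacement = 424804 - 500000 = -75196 m

-75196 m


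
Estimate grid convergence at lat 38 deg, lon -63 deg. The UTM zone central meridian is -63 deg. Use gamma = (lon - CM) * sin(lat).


gamma = (-63 - -63) * sin(38) = 0 * 0.615661 = 0.0 degrees

0.0 degrees


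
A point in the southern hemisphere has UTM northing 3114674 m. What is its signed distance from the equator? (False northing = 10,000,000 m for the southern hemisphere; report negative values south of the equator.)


For southern: actual = 3114674 - 10000000 = -6885326 m

-6885326 m


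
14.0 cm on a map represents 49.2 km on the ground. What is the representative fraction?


ground = 49.2 km = 4920000 cm; RF denominator = ground / map = 4920000 / 14.0 ≈ 351429; RF = 1:351429

1:351429


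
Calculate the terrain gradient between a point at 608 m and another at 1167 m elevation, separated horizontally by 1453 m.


gradient = (1167 - 608) / 1453 = 559 / 1453 = 0.3847

0.3847


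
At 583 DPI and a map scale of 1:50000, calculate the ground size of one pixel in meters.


pixel_cm = 2.54 / 583 ≈ 0.004357 cm
ground = pixel_cm * 50000 / 100 = 2.54 * 50000 / (583 * 100) = 127000 / 58300 ≈ 2.18 m

2.18 m


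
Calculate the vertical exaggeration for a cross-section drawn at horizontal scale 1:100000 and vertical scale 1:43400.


VE = horizontal_scale / vertical_scale = 100000 / 43400 ≈ 2.3

2.3x


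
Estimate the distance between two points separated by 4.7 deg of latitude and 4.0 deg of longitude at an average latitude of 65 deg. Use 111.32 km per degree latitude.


dlat_km = 4.7 * 111.32 = 523.204
dlon_km = 4.0 * 111.32 * cos(65) ≈ 188.183
dist = sqrt(523.204^2 + 188.183^2) ≈ 556.0 km

556.0 km


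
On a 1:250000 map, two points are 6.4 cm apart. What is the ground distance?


ground = 6.4 cm * 250000 / 100 = 16000.0 m = 16.0 km

16.0 km


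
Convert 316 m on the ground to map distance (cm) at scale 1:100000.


map_cm = 316 * 100 / 100000 = 0.316 cm ≈ 0.32 cm

0.32 cm


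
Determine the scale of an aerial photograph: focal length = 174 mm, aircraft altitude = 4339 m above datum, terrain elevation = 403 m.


scale = f / (H - h) = 174 mm / 3936 m = 174 / 3936000 = 1:22621

1:22621


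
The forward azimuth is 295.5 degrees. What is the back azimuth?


back azimuth = (295.5 + 180) mod 360 = 115.5 degrees

115.5 degrees


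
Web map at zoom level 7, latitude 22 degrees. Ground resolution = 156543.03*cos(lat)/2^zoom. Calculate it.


res = 156543.03 * cos(22) / 2^7 = 156543.03 * 0.92718385 / 128 = 1133.94 m/pixel

1133.94 m/pixel


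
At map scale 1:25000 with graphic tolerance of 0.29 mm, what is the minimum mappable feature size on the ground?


ground = 0.29 mm * 25000 / 1000 = 7.25 m

7.25 m


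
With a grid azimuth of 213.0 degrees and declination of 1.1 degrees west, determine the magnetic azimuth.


magnetic azimuth = grid azimuth - declination (east +ve)
mag_az = 213.0 - -1.1 = 214.1 degrees

214.1 degrees


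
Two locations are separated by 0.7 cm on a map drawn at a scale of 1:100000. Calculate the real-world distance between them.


ground = 0.7 cm * 100000 / 100 = 700.0 m

700.0 m


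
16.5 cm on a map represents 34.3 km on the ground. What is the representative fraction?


ground = 34.3 km = 3430000 cm; RF denominator = ground / map = 3430000 / 16.5 ≈ 207879; RF = 1:207879

1:207879


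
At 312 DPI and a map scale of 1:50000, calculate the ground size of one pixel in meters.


pixel_cm = 2.54 / 312 ≈ 0.008141 cm
ground = pixel_cm * 50000 / 100 = 2.54 * 50000 / (312 * 100) = 127000 / 31200 ≈ 4.07 m

4.07 m


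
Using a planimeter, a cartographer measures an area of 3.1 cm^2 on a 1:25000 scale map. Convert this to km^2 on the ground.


ground_area = 3.1 * (25000/100)^2 = 193750.0 m^2 = 0.19375 km^2 ≈ 0.194 km^2

0.194 km^2


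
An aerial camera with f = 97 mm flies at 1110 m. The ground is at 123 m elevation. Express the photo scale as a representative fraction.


scale = f / (H - h) = 97 mm / 987 m = 97 / 987000 = 1:10175

1:10175


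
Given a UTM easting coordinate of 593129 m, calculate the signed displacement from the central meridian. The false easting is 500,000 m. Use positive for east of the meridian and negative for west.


displacement = 593129 - 500000 = 93129 m

93129 m


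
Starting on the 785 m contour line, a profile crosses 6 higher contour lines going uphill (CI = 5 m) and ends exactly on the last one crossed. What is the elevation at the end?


elevation = 785 + 6 * 5 = 815 m

815 m


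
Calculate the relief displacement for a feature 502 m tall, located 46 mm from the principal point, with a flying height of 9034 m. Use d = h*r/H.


d = h * r / H = 502 * 46 / 9034 = 2.56 mm

2.56 mm


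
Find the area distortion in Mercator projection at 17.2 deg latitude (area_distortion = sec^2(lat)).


area_distortion = 1/cos^2(17.2) = 1.096

1.096


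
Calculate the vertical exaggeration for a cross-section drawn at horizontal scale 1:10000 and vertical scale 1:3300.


VE = horizontal_scale / vertical_scale = 10000 / 3300 ≈ 3.0

3.0x


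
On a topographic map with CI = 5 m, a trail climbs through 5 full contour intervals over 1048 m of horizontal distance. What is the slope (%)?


elevation change = 5 * 5 = 25 m
slope = 25 / 1048 * 100 = 2.4%

2.4%


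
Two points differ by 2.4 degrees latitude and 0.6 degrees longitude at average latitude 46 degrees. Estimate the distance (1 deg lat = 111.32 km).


dlat_km = 2.4 * 111.32 = 267.168
dlon_km = 0.6 * 111.32 * cos(46) ≈ 46.398
dist = sqrt(267.168^2 + 46.398^2) ≈ 271.2 km

271.2 km


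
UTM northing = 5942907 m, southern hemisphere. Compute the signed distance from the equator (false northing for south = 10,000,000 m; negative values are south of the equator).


For southern: actual = 5942907 - 10000000 = -4057093 m

-4057093 m


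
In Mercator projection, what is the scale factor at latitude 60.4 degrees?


SF = 1 / cos(60.4) = 1 / 0.493942 = 2.025

2.025


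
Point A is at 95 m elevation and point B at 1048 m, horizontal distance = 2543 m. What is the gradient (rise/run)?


gradient = (1048 - 95) / 2543 = 953 / 2543 = 0.3748

0.3748


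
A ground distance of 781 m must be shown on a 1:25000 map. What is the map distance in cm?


map_cm = 781 * 100 / 25000 = 3.124 cm ≈ 3.12 cm

3.12 cm


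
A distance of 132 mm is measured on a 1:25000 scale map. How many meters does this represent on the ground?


ground = 132 mm * 25000 / 1000 = 3300.0 m

3300.0 m


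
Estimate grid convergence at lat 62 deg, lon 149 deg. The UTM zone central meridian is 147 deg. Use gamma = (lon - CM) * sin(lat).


gamma = (149 - 147) * sin(62) = 2 * 0.882948 = 1.766 degrees

1.766 degrees


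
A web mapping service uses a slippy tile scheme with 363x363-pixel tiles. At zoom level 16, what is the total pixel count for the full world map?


tiles per axis = 2^16 = 65536
total tiles = 65536^2 = 4294967296
pixels per axis = 65536 * 363 = 23789568
total pixels = 23789568^2 = 565943545626624

565943545626624 pixels


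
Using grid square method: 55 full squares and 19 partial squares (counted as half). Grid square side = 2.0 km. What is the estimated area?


effective squares = 55 + 19 * 0.5 = 64.5
area = 64.5 * 4.0 = 258.0 km^2

258.0 km^2


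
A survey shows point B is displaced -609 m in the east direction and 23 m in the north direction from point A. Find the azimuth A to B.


az = atan2(-609, 23) = -87.8 deg
adjusted to 0-360: 272.2 degrees

272.2 degrees


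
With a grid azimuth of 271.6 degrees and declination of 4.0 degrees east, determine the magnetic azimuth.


magnetic azimuth = grid azimuth - declination (east +ve)
mag_az = 271.6 - 4.0 = 267.6 degrees

267.6 degrees


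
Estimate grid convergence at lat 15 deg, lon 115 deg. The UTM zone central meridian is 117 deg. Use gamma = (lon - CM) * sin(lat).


gamma = (115 - 117) * sin(15) = -2 * 0.258819 = -0.518 degrees

-0.518 degrees


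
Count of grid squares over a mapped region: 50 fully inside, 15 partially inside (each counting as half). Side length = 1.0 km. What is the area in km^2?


effective squares = 50 + 15 * 0.5 = 57.5
area = 57.5 * 1.0 = 57.5 km^2

57.5 km^2


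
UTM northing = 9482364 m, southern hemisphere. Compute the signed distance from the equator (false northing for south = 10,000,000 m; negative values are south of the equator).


For southern: actual = 9482364 - 10000000 = -517636 m

-517636 m


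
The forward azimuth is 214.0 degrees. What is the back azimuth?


back azimuth = (214.0 + 180) mod 360 = 34.0 degrees

34.0 degrees


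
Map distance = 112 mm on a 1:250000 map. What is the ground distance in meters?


ground = 112 mm * 250000 / 1000 = 28000.0 m

28000.0 m


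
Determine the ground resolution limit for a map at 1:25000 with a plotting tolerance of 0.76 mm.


ground = 0.76 mm * 25000 / 1000 = 19.0 m

19.0 m


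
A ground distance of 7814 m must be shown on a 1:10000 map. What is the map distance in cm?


map_cm = 7814 * 100 / 10000 = 78.14 cm

78.14 cm


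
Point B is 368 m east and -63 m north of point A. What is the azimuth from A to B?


az = atan2(368, -63) = 99.7 deg
adjusted to 0-360: 99.7 degrees

99.7 degrees


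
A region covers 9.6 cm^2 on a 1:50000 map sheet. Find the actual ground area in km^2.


ground_area = 9.6 * (50000/100)^2 = 2400000.0 m^2 = 2.4 km^2

2.4 km^2


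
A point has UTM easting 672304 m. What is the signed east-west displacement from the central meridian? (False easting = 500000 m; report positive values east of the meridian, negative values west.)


displacement = 672304 - 500000 = 172304 m

172304 m


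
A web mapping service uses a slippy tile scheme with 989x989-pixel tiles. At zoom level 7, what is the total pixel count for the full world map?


tiles per axis = 2^7 = 128
total tiles = 128^2 = 16384
pixels per axis = 128 * 989 = 126592
total pixels = 126592^2 = 16025534464

16025534464 pixels


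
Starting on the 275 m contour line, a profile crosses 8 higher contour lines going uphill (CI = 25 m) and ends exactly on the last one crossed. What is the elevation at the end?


elevation = 275 + 8 * 25 = 475 m

475 m


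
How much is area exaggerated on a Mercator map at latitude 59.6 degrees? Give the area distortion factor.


area_distortion = 1/cos^2(59.6) = 3.905

3.905


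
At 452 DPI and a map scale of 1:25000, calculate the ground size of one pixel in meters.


pixel_cm = 2.54 / 452 ≈ 0.005619 cm
ground = pixel_cm * 25000 / 100 = 2.54 * 25000 / (452 * 100) = 63500 / 45200 ≈ 1.4 m

1.4 m


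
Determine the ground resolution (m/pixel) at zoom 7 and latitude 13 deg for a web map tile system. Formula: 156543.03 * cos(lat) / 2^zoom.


res = 156543.03 * cos(13) / 2^7 = 156543.03 * 0.97437006 / 128 = 1191.65 m/pixel

1191.65 m/pixel


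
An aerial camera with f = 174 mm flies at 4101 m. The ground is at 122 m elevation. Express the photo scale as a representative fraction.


scale = f / (H - h) = 174 mm / 3979 m = 174 / 3979000 = 1:22868

1:22868


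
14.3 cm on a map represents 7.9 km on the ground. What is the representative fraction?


ground = 7.9 km = 790000 cm; RF denominator = ground / map = 790000 / 14.3 ≈ 55245; RF = 1:55245

1:55245


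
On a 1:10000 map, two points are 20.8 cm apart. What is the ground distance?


ground = 20.8 cm * 10000 / 100 = 2080.0 m = 2.08 km

2.08 km


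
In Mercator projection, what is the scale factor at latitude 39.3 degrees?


SF = 1 / cos(39.3) = 1 / 0.77384 = 1.292

1.292


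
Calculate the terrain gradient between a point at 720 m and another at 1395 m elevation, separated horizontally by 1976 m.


gradient = (1395 - 720) / 1976 = 675 / 1976 = 0.3416

0.3416


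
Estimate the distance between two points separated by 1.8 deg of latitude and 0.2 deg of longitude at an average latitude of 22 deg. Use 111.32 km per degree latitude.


dlat_km = 1.8 * 111.32 = 200.376
dlon_km = 0.2 * 111.32 * cos(22) ≈ 20.643
dist = sqrt(200.376^2 + 20.643^2) ≈ 201.4 km

201.4 km


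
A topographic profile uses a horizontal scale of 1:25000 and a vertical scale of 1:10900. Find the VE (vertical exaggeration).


VE = horizontal_scale / vertical_scale = 25000 / 10900 ≈ 2.3

2.3x


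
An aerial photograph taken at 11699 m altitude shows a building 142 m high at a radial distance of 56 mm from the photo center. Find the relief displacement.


d = h * r / H = 142 * 56 / 11699 = 0.68 mm

0.68 mm


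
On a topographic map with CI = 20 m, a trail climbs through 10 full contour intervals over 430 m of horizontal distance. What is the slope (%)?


elevation change = 10 * 20 = 200 m
slope = 200 / 430 * 100 = 46.5%

46.5%


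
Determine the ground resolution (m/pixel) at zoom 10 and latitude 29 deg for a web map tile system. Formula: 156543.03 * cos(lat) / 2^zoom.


res = 156543.03 * cos(29) / 2^10 = 156543.03 * 0.87461971 / 1024 = 133.71 m/pixel

133.71 m/pixel


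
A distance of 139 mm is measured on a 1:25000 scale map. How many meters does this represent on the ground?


ground = 139 mm * 25000 / 1000 = 3475.0 m

3475.0 m


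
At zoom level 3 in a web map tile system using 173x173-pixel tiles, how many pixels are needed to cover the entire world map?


tiles per axis = 2^3 = 8
total tiles = 8^2 = 64
pixels per axis = 8 * 173 = 1384
total pixels = 1384^2 = 1915456

1915456 pixels


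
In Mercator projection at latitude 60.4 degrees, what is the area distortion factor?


area_distortion = 1/cos^2(60.4) = 4.099

4.099


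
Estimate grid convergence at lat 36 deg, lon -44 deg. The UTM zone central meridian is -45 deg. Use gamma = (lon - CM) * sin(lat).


gamma = (-44 - -45) * sin(36) = 1 * 0.587785 = 0.588 degrees

0.588 degrees


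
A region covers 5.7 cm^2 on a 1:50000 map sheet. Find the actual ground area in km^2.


ground_area = 5.7 * (50000/100)^2 = 1425000.0 m^2 = 1.425 km^2

1.425 km^2


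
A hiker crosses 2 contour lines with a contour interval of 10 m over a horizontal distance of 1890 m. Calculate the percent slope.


elevation change = 2 * 10 = 20 m
slope = 20 / 1890 * 100 = 1.1%

1.1%


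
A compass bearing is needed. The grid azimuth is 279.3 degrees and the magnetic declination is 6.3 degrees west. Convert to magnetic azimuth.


magnetic azimuth = grid azimuth - declination (east +ve)
mag_az = 279.3 - -6.3 = 285.6 degrees

285.6 degrees


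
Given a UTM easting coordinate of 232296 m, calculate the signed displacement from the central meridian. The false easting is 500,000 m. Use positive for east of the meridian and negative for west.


displacement = 232296 - 500000 = -267704 m

-267704 m


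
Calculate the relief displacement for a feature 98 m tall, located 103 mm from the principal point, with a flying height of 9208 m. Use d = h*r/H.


d = h * r / H = 98 * 103 / 9208 = 1.1 mm

1.1 mm


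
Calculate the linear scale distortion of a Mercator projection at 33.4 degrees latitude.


SF = 1 / cos(33.4) = 1 / 0.834848 = 1.198

1.198


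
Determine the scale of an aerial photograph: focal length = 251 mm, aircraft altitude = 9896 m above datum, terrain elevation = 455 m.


scale = f / (H - h) = 251 mm / 9441 m = 251 / 9441000 = 1:37614

1:37614


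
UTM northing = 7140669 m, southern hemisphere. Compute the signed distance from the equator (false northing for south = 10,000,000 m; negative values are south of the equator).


For southern: actual = 7140669 - 10000000 = -2859331 m

-2859331 m


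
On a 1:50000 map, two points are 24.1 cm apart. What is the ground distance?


ground = 24.1 cm * 50000 / 100 = 12050.0 m = 12.05 km

12.05 km


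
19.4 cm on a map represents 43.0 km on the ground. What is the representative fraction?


ground = 43.0 km = 4300000 cm; RF denominator = ground / map = 4300000 / 19.4 ≈ 221649; RF = 1:221649

1:221649


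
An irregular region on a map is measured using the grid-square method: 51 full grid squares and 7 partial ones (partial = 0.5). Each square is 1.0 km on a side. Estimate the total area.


effective squares = 51 + 7 * 0.5 = 54.5
area = 54.5 * 1.0 = 54.5 km^2

54.5 km^2


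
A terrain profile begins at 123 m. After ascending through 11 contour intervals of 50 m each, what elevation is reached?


elevation = 123 + 11 * 50 = 673 m

673 m


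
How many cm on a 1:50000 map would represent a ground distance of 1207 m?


map_cm = 1207 * 100 / 50000 = 2.414 cm ≈ 2.41 cm

2.41 cm


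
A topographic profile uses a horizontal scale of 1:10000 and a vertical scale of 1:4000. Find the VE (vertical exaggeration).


VE = horizontal_scale / vertical_scale = 10000 / 4000 = 2.5

2.5x


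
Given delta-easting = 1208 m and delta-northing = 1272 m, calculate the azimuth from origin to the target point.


az = atan2(1208, 1272) = 43.5 deg
adjusted to 0-360: 43.5 degrees

43.5 degrees


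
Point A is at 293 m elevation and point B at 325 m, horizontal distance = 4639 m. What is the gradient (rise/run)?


gradient = (325 - 293) / 4639 = 32 / 4639 = 0.0069

0.0069


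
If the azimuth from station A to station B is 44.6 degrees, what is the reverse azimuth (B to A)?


back azimuth = (44.6 + 180) mod 360 = 224.6 degrees

224.6 degrees


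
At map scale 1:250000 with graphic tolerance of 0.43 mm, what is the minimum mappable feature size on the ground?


ground = 0.43 mm * 250000 / 1000 = 107.5 m

107.5 m


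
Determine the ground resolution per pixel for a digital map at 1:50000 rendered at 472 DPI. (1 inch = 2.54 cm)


pixel_cm = 2.54 / 472 ≈ 0.005381 cm
ground = pixel_cm * 50000 / 100 = 2.54 * 50000 / (472 * 100) = 127000 / 47200 ≈ 2.69 m

2.69 m


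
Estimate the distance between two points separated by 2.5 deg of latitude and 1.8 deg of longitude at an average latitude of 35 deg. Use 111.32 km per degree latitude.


dlat_km = 2.5 * 111.32 = 278.3
dlon_km = 1.8 * 111.32 * cos(35) ≈ 164.138
dist = sqrt(278.3^2 + 164.138^2) ≈ 323.1 km

323.1 km


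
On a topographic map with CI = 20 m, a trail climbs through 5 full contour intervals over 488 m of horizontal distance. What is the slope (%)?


elevation change = 5 * 20 = 100 m
slope = 100 / 488 * 100 = 20.5%

20.5%


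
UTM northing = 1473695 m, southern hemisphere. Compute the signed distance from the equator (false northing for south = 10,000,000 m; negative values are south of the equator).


For southern: actual = 1473695 - 10000000 = -8526305 m

-8526305 m


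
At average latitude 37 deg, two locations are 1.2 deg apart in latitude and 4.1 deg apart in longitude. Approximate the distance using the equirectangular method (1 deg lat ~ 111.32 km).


dlat_km = 1.2 * 111.32 = 133.584
dlon_km = 4.1 * 111.32 * cos(37) ≈ 364.507
dist = sqrt(133.584^2 + 364.507^2) ≈ 388.2 km

388.2 km


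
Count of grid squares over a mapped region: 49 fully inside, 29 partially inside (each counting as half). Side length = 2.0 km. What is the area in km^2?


effective squares = 49 + 29 * 0.5 = 63.5
area = 63.5 * 4.0 = 254.0 km^2

254.0 km^2


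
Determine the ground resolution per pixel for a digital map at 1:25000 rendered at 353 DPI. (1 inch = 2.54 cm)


pixel_cm = 2.54 / 353 ≈ 0.007195 cm
ground = pixel_cm * 25000 / 100 = 2.54 * 25000 / (353 * 100) = 63500 / 35300 ≈ 1.8 m

1.8 m


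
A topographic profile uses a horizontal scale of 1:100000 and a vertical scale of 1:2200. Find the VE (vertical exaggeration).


VE = horizontal_scale / vertical_scale = 100000 / 2200 ≈ 45.5

45.5x


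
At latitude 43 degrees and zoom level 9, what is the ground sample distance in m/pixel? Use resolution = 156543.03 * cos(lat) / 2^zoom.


res = 156543.03 * cos(43) / 2^9 = 156543.03 * 0.7313537 / 512 = 223.61 m/pixel

223.61 m/pixel
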